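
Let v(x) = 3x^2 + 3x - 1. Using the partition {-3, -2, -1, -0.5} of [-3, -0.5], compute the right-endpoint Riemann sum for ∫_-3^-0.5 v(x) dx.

Subinterval widths: 1, 1, 0.5.
Right endpoints: -2, -1, -0.5.
v(-2) = 5, v(-1) = -1, v(-0.5) = -1.75.
Sum = Σ Δx_i · v(x_i).
Sum = 3.125.

3.125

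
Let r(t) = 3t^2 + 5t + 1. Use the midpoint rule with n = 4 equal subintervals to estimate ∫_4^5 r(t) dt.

Δt = (5 − 4)/4 = 0.25.
Midpoints: 4.125, 4.375, 4.625, 4.875.
r(4.125) = 72.671875, r(4.375) = 80.296875, r(4.625) = 88.296875, r(4.875) = 96.671875.
Sum = Δt · [r(4.125) + r(4.375) + r(4.625) + r(4.875)].
Sum = 84.484375.

84.484375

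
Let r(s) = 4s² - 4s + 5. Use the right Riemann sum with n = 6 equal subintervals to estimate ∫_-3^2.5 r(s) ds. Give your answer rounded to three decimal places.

Δs = (2.5 − (-3))/6 = 11/12.
Right endpoints: -25/12, -7/6, -0.25, 2/3, 19/12, 2.5.
r(-25/12) = 1105/36, r(-7/6) = 136/9, r(-0.25) = 6.25, r(2/3) = 37/9, r(19/12) = 313/36, r(2.5) = 20.
Sum = Δs · [r(-25/12) + r(-7/6) + r(-0.25) + ...].
Sum ≈ 77.789.

77.789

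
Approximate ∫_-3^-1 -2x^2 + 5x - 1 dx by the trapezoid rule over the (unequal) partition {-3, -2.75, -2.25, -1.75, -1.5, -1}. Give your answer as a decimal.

-39.46875

Subinterval widths: 0.25, 0.5, 0.5, 0.25, 0.5.
f(-3) = -34, f(-2.75) = -29.875, f(-2.25) = -22.375, f(-1.75) = -15.875, f(-1.5) = -13, f(-1) = -8.
On each subinterval the trapezoid contributes (Δx_i/2)·[f(x_{i-1}) + f(x_i)].
Sum = -39.46875.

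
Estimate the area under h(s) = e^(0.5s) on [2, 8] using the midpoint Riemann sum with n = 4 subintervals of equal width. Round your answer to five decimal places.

Δs = (8 − 2)/4 = 1.5.
Midpoints: 2.75, 4.25, 5.75, 7.25.
h(2.75) ≈ 3.95508, h(4.25) ≈ 8.37290, h(5.75) ≈ 17.72542, h(7.25) ≈ 37.52472.
Sum = Δs · [h(2.75) + h(4.25) + h(5.75) + h(7.25)].
Sum ≈ 101.36718.

101.36718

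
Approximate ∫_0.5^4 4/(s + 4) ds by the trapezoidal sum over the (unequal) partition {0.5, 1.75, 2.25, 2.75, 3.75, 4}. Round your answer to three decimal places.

Subinterval widths: 1.25, 0.5, 0.5, 1, 0.25.
f(0.5) = 8/9, f(1.75) = 16/23, f(2.25) = 0.64, f(2.75) = 16/27, f(3.75) = 16/31, f(4) = 0.5.
On each subinterval the trapezoid contributes (Δs_i/2)·[f(s_{i-1}) + f(s_i)].
Sum ≈ 2.314.

2.314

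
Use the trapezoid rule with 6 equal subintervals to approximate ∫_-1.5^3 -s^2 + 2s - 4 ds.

-21.796875

Δs = (3 − (-1.5))/6 = 0.75.
f(-1.5) = -9.25, f(-0.75) = -6.0625, f(0) = -4, f(0.75) = -3.0625, f(1.5) = -3.25, f(2.25) = -4.5625, f(3) = -7.
T_6 = (Δs/2)·[f(s_0) + 2f(s_1) + ... + 2f(s_{5}) + f(s_6)].
Sum = -21.796875.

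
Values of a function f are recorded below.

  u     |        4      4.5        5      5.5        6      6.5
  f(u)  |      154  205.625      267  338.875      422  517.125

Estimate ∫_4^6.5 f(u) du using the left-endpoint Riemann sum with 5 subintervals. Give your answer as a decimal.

Δu = 0.5.
Sum = 0.5·[154 + 205.625 + 267 + 338.875 + 422] = 693.75.

693.75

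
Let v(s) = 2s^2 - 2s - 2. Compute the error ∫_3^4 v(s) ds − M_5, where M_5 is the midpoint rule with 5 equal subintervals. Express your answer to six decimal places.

0.006667

Exact integral: ∫_3^4 v(s) ds ≈ 15.66666667.
M_5 = 15.66.
Error ≈ 15.66666667 − 15.66 ≈ 0.006667.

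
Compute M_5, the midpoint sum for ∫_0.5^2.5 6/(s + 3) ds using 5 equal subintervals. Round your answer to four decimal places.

2.7100

Δs = (2.5 − 0.5)/5 = 0.4.
Midpoints: 0.7, 1.1, 1.5, 1.9, 2.3.
f(0.7) = 60/37, f(1.1) = 60/41, f(1.5) = 4/3, f(1.9) = 60/49, f(2.3) = 60/53.
Sum = Δs · [f(0.7) + f(1.1) + f(1.5) + f(1.9) + f(2.3)].
Sum ≈ 2.7100.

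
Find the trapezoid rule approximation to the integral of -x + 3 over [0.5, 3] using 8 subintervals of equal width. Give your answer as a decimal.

Δx = (3 − 0.5)/8 = 0.3125.
f(0.5) = 2.5, f(0.8125) = 2.1875, f(1.125) = 1.875, f(1.4375) = 1.5625, f(1.75) = 1.25, f(2.0625) = 0.9375, f(2.375) = 0.625, f(2.6875) = 0.3125, f(3) = 0.
T_8 = (Δx/2)·[f(x_0) + 2f(x_1) + ... + 2f(x_{7}) + f(x_8)].
Sum = 3.125.

3.125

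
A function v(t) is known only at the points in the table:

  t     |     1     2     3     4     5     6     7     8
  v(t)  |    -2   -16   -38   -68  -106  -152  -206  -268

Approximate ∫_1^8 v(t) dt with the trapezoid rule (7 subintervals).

-721

Δt = 1.
T_7 = (1/2)·[(-2) + 2·(-16) + 2·(-38) + 2·(-68) + 2·(-106) + 2·(-152) + 2·(-206) + (-268)] = -721.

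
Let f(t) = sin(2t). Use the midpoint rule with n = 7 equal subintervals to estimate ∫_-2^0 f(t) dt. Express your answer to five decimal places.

-0.83818

Δt = (0 − (-2))/7 = 2/7.
Midpoints: -13/7, -11/7, -9/7, -1, -5/7, -3/7, -1/7.
f(-13/7) ≈ 0.54190, f(-11/7) ≈ 0.00126, f(-9/7) ≈ -0.53977, f(-1) ≈ -0.90930, f(-5/7) ≈ -0.98990, f(-3/7) ≈ -0.75598, f(-1/7) ≈ -0.28184.
Sum = Δt · [f(-13/7) + f(-11/7) + f(-9/7) + ...].
Sum ≈ -0.83818.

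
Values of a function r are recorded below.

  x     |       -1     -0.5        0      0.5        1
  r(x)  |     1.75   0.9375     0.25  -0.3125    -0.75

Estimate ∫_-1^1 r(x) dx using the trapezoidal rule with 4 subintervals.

0.6875

Δx = 0.5.
T_4 = (0.5/2)·[1.75 + 2·0.9375 + 2·0.25 + 2·(-0.3125) + (-0.75)] = 0.6875.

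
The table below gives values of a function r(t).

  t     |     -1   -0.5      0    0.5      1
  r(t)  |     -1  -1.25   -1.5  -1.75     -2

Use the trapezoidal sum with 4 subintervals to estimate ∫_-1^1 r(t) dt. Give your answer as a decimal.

Δt = 0.5.
T_4 = (0.5/2)·[(-1) + 2·(-1.25) + 2·(-1.5) + 2·(-1.75) + (-2)] = -3.

-3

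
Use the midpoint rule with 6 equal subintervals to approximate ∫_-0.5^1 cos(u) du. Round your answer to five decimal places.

1.32434

Δu = (1 − (-0.5))/6 = 0.25.
Midpoints: -0.375, -0.125, 0.125, 0.375, 0.625, 0.875.
f(-0.375) ≈ 0.93051, f(-0.125) ≈ 0.99220, f(0.125) ≈ 0.99220, f(0.375) ≈ 0.93051, f(0.625) ≈ 0.81096, f(0.875) ≈ 0.64100.
Sum = Δu · [f(-0.375) + f(-0.125) + f(0.125) + ...].
Sum ≈ 1.32434.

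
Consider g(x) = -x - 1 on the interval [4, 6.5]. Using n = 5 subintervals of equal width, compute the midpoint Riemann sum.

-15.625

Δx = (6.5 − 4)/5 = 0.5.
Midpoints: 4.25, 4.75, 5.25, 5.75, 6.25.
g(4.25) = -5.25, g(4.75) = -5.75, g(5.25) = -6.25, g(5.75) = -6.75, g(6.25) = -7.25.
Sum = Δx · [g(4.25) + g(4.75) + g(5.25) + g(5.75) + g(6.25)].
Sum = -15.625.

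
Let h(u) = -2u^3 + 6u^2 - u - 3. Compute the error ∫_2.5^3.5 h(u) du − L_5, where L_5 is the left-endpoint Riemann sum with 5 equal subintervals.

-1.87

Exact integral: ∫_2.5^3.5 h(u) du = -7.
L_5 = -5.13.
Error = -7 − (-5.13) = -1.87.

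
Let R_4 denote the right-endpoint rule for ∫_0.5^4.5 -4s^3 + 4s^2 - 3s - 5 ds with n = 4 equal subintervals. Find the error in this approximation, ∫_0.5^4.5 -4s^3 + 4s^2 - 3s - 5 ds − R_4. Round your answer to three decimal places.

Exact integral: ∫_0.5^4.5 f(s) ds ≈ -338.66667.
R_4 = -504.
Error ≈ -338.66667 − (-504) ≈ 165.333.

165.333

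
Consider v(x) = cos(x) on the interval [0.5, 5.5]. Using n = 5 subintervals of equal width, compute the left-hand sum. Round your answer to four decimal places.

-1.0001

Δx = (5.5 − 0.5)/5 = 1.
Left endpoints: 0.5, 1.5, 2.5, 3.5, 4.5.
v(0.5) ≈ 0.8776, v(1.5) ≈ 0.0707, v(2.5) ≈ -0.8011, v(3.5) ≈ -0.9365, v(4.5) ≈ -0.2108.
Sum = Δx · [v(0.5) + v(1.5) + v(2.5) + v(3.5) + v(4.5)].
Sum ≈ -1.0001.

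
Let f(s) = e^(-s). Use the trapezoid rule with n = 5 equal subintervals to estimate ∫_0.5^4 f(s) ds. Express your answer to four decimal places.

0.6120

Δs = (4 − 0.5)/5 = 0.7.
f(0.5) ≈ 0.6065, f(1.2) ≈ 0.3012, f(1.9) ≈ 0.1496, f(2.6) ≈ 0.0743, f(3.3) ≈ 0.0369, f(4) ≈ 0.0183.
T_5 = (Δs/2)·[f(s_0) + 2f(s_1) + ... + 2f(s_{4}) + f(s_5)].
Sum ≈ 0.6120.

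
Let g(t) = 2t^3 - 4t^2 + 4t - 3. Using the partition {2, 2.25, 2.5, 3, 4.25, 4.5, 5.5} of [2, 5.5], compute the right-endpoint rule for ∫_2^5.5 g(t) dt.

Subinterval widths: 0.25, 0.25, 0.5, 1.25, 0.25, 1.
Right endpoints: 2.25, 2.5, 3, 4.25, 4.5, 5.5.
g(2.25) = 8.53125, g(2.5) = 13.25, g(3) = 27, g(4.25) = 95.28125, g(4.5) = 116.25, g(5.5) = 230.75.
Sum = Σ Δt_i · g(t_i).
Sum = 397.859375.

397.859375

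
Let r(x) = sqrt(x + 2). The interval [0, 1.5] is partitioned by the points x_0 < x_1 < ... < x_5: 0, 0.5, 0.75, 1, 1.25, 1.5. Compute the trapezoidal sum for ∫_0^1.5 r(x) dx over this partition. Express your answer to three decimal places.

2.479

Subinterval widths: 0.5, 0.25, 0.25, 0.25, 0.25.
r(0) ≈ 1.414, r(0.5) ≈ 1.581, r(0.75) ≈ 1.658, r(1) ≈ 1.732, r(1.25) ≈ 1.803, r(1.5) ≈ 1.871.
On each subinterval the trapezoid contributes (Δx_i/2)·[r(x_{i-1}) + r(x_i)].
Sum ≈ 2.479.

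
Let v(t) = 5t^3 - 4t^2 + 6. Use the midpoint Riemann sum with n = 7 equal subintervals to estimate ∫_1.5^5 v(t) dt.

630.4921875

Δt = (5 − 1.5)/7 = 0.5.
Midpoints: 1.75, 2.25, 2.75, 3.25, 3.75, 4.25, 4.75.
v(1.75) = 20.546875, v(2.25) = 42.703125, v(2.75) = 79.734375, v(3.25) = 135.390625, v(3.75) = 213.421875, v(4.25) = 317.578125, v(4.75) = 451.609375.
Sum = Δt · [v(1.75) + v(2.25) + v(2.75) + ...].
Sum = 630.4921875.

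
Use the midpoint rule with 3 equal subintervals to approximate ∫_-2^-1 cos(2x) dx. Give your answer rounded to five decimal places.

-0.84868

Δx = (-1 − (-2))/3 = 1/3.
Midpoints: -11/6, -1.5, -7/6.
f(-11/6) ≈ -0.86529, f(-1.5) ≈ -0.98999, f(-7/6) ≈ -0.69076.
Sum = Δx · [f(-11/6) + f(-1.5) + f(-7/6)].
Sum ≈ -0.84868.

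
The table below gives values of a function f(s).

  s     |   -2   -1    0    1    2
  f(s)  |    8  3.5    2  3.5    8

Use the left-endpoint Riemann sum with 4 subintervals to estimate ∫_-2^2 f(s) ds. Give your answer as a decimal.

Δs = 1.
Sum = 1·[8 + 3.5 + 2 + 3.5] = 17.

17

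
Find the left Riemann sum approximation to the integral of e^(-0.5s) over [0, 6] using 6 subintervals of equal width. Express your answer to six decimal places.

2.414961

Δs = (6 − 0)/6 = 1.
Left endpoints: 0, 1, 2, 3, 4, 5.
f(0) ≈ 1.000000, f(1) ≈ 0.606531, f(2) ≈ 0.367879, f(3) ≈ 0.223130, f(4) ≈ 0.135335, f(5) ≈ 0.082085.
Sum = Δs · [f(0) + f(1) + f(2) + ...].
Sum ≈ 2.414961.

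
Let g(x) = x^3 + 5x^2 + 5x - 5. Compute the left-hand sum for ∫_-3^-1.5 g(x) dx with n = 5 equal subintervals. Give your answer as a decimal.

Δx = (-1.5 − (-3))/5 = 0.3.
Left endpoints: -3, -2.7, -2.4, -2.1, -1.8.
g(-3) = -2, g(-2.7) = -1.733, g(-2.4) = -2.024, g(-2.1) = -2.711, g(-1.8) = -3.632.
Sum = Δx · [g(-3) + g(-2.7) + g(-2.4) + g(-2.1) + g(-1.8)].
Sum = -3.63.

-3.63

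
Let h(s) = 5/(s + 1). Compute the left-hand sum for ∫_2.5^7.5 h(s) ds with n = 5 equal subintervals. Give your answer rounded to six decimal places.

4.884671

Δs = (7.5 − 2.5)/5 = 1.
Left endpoints: 2.5, 3.5, 4.5, 5.5, 6.5.
h(2.5) = 10/7, h(3.5) = 10/9, h(4.5) = 10/11, h(5.5) = 10/13, h(6.5) = 2/3.
Sum = Δs · [h(2.5) + h(3.5) + h(4.5) + h(5.5) + h(6.5)].
Sum ≈ 4.884671.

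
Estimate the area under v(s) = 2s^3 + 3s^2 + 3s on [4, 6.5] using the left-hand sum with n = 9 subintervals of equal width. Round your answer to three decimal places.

945.154

Δs = (6.5 − 4)/9 = 5/18.
Left endpoints: 4, 77/18, 41/9, 29/6, 46/9, 97/18, 17/3, 107/18, 56/9.
v(4) = 188, v(77/18) = 327019/1458, v(41/9) = 193192/729, v(29/6) = 8381/27, v(46/9) = 262982/729, v(97/18) = 606929/1458, v(17/3) = 12886/27, v(107/18) = 396542/729, v(56/9) = 449512/729.
Sum = Δs · [v(4) + v(77/18) + v(41/9) + ...].
Sum ≈ 945.154.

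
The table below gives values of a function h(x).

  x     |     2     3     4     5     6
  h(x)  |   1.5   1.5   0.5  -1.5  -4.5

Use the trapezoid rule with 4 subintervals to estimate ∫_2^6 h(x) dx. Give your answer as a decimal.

Δx = 1.
T_4 = (1/2)·[1.5 + 2·1.5 + 2·0.5 + 2·(-1.5) + (-4.5)] = -1.

-1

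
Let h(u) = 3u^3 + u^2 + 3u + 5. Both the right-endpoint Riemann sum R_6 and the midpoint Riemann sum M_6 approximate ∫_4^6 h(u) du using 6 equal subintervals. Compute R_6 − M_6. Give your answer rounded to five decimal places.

82.88889

R_6 ≈ 952.7037037.
M_6 ≈ 869.8148148.
R_6 − M_6 ≈ 82.88889.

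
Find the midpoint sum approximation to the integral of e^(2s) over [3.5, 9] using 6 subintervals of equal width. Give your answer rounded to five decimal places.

28645745.54283

Δs = (9 − 3.5)/6 = 11/12.
Midpoints: 95/24, 4.875, 139/24, 161/24, 7.625, 205/24.
f(95/24) ≈ 2742.61375, f(4.875) ≈ 17154.22881, f(139/24) ≈ 107294.57126, f(161/24) ≈ 671095.45702, f(7.625) ≈ 4197501.39385, f(205/24) ≈ 26254115.96385.
Sum = Δs · [f(95/24) + f(4.875) + f(139/24) + ...].
Sum ≈ 28645745.54283.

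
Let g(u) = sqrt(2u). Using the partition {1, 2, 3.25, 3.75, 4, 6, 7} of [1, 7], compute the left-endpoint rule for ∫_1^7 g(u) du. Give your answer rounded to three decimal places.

Subinterval widths: 1, 1.25, 0.5, 0.25, 2, 1.
Left endpoints: 1, 2, 3.25, 3.75, 4, 6.
g(1) ≈ 1.414, g(2) ≈ 2.000, g(3.25) ≈ 2.550, g(3.75) ≈ 2.739, g(4) ≈ 2.828, g(6) ≈ 3.464.
Sum = Σ Δu_i · g(u_i).
Sum ≈ 14.995.

14.995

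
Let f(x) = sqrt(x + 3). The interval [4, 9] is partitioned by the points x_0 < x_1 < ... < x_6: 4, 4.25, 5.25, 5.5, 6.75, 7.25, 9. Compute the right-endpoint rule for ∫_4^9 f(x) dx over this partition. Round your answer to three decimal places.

15.840

Subinterval widths: 0.25, 1, 0.25, 1.25, 0.5, 1.75.
Right endpoints: 4.25, 5.25, 5.5, 6.75, 7.25, 9.
f(4.25) ≈ 2.693, f(5.25) ≈ 2.872, f(5.5) ≈ 2.915, f(6.75) ≈ 3.122, f(7.25) ≈ 3.202, f(9) ≈ 3.464.
Sum = Σ Δx_i · f(x_i).
Sum ≈ 15.840.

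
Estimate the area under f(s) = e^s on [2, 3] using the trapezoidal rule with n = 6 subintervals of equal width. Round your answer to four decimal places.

Δs = (3 − 2)/6 = 1/6.
f(2) ≈ 7.3891, f(13/6) ≈ 8.7291, f(7/3) ≈ 10.3123, f(2.5) ≈ 12.1825, f(8/3) ≈ 14.3919, f(17/6) ≈ 17.0020, f(3) ≈ 20.0855.
T_6 = (Δs/2)·[f(s_0) + 2f(s_1) + ... + 2f(s_{5}) + f(s_6)].
Sum ≈ 12.7259.

12.7259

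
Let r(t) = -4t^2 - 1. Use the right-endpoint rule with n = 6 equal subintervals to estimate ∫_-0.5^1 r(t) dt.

Δt = (1 − (-0.5))/6 = 0.25.
Right endpoints: -0.25, 0, 0.25, 0.5, 0.75, 1.
r(-0.25) = -1.25, r(0) = -1, r(0.25) = -1.25, r(0.5) = -2, r(0.75) = -3.25, r(1) = -5.
Sum = Δt · [r(-0.25) + r(0) + r(0.25) + ...].
Sum = -3.4375.

-3.4375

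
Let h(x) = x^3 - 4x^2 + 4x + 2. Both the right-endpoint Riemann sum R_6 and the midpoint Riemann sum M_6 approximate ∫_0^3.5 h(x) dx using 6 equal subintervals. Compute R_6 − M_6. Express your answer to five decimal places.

2.66905

R_6 ≈ 14.3939525.
M_6 ≈ 11.7248987.
R_6 − M_6 ≈ 2.66905.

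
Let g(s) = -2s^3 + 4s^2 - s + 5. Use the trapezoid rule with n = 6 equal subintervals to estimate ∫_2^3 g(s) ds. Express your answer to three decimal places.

-4.718

Δs = (3 − 2)/6 = 1/6.
g(2) = 3, g(13/6) = 137/108, g(7/3) = -26/27, g(2.5) = -3.75, g(8/3) = -193/27, g(17/6) = -1211/108, g(3) = -16.
T_6 = (Δs/2)·[g(s_0) + 2g(s_1) + ... + 2g(s_{5}) + g(s_6)].
Sum ≈ -4.718.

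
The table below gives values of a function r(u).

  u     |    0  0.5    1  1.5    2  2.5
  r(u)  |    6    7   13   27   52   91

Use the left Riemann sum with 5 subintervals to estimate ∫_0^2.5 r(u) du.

52.5

Δu = 0.5.
Sum = 0.5·[6 + 7 + 13 + 27 + 52] = 52.5.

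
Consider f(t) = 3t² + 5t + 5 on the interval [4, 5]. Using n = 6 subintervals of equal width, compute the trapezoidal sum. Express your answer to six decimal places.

88.513889

Δt = (5 − 4)/6 = 1/6.
f(4) = 73, f(25/6) = 935/12, f(13/3) = 83, f(4.5) = 88.25, f(14/3) = 281/3, f(29/6) = 99.25, f(5) = 105.
T_6 = (Δt/2)·[f(t_0) + 2f(t_1) + ... + 2f(t_{5}) + f(t_6)].
Sum ≈ 88.513889.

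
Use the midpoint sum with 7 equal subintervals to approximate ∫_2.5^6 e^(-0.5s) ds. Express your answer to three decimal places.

Δs = (6 − 2.5)/7 = 0.5.
Midpoints: 2.75, 3.25, 3.75, 4.25, 4.75, 5.25, 5.75.
f(2.75) ≈ 0.253, f(3.25) ≈ 0.197, f(3.75) ≈ 0.153, f(4.25) ≈ 0.119, f(4.75) ≈ 0.093, f(5.25) ≈ 0.072, f(5.75) ≈ 0.056.
Sum = Δs · [f(2.75) + f(3.25) + f(3.75) + ...].
Sum ≈ 0.472.

0.472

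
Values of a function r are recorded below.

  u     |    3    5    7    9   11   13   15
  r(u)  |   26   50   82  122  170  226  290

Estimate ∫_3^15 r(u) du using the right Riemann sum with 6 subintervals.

Δu = 2.
Sum = 2·[50 + 82 + 122 + 170 + 226 + 290] = 1880.

1880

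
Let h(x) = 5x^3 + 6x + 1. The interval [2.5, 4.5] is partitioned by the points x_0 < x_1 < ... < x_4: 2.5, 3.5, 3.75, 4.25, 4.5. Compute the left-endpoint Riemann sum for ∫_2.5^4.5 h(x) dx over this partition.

399.38671875

Subinterval widths: 1, 0.25, 0.5, 0.25.
Left endpoints: 2.5, 3.5, 3.75, 4.25.
h(2.5) = 94.125, h(3.5) = 236.375, h(3.75) = 287.171875, h(4.25) = 410.328125.
Sum = Σ Δx_i · h(x_i).
Sum = 399.38671875.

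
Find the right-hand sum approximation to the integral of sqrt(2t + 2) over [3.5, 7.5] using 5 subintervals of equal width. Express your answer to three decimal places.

Δt = (7.5 − 3.5)/5 = 0.8.
Right endpoints: 4.3, 5.1, 5.9, 6.7, 7.5.
f(4.3) ≈ 3.256, f(5.1) ≈ 3.493, f(5.9) ≈ 3.715, f(6.7) ≈ 3.924, f(7.5) ≈ 4.123.
Sum = Δt · [f(4.3) + f(5.1) + f(5.9) + f(6.7) + f(7.5)].
Sum ≈ 14.809.

14.809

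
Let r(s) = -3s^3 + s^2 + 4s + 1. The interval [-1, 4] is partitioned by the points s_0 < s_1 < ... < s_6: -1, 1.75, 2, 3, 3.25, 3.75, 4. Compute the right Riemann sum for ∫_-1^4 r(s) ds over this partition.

Subinterval widths: 2.75, 0.25, 1, 0.25, 0.5, 0.25.
Right endpoints: 1.75, 2, 3, 3.25, 3.75, 4.
r(1.75) = -5.015625, r(2) = -11, r(3) = -59, r(3.25) = -78.421875, r(3.75) = -128.140625, r(4) = -159.
Sum = Σ Δs_i · r(s_i).
Sum = -198.96875.

-198.96875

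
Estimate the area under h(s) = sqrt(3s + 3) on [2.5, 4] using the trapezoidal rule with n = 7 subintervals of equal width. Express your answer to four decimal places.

5.3488

Δs = (4 − 2.5)/7 = 3/14.
h(2.5) ≈ 3.2404, h(19/7) ≈ 3.3381, h(41/14) ≈ 3.4330, h(22/7) ≈ 3.5254, h(47/14) ≈ 3.6154, h(25/7) ≈ 3.7033, h(53/14) ≈ 3.7891, h(4) ≈ 3.8730.
T_7 = (Δs/2)·[h(s_0) + 2h(s_1) + ... + 2h(s_{6}) + h(s_7)].
Sum ≈ 5.3488.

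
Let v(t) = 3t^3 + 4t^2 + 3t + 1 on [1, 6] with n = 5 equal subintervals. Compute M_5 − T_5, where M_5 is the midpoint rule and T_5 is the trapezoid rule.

M_5 = 1300.625.
T_5 = 1345.
M_5 − T_5 = -44.375.

-44.375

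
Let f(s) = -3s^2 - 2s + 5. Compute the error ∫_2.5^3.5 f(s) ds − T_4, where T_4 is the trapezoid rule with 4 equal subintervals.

Exact integral: ∫_2.5^3.5 f(s) ds = -28.25.
T_4 = -28.28125.
Error = -28.25 − (-28.28125) = 0.03125.

0.03125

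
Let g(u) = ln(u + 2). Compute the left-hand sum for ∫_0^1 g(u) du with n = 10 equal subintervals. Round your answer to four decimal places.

Δu = (1 − 0)/10 = 0.1.
Left endpoints: 0, 0.1, 0.2, 0.3, 0.4, 0.5, 0.6, 0.7, 0.8, 0.9.
g(0) ≈ 0.6931, g(0.1) ≈ 0.7419, g(0.2) ≈ 0.7885, g(0.3) ≈ 0.8329, g(0.4) ≈ 0.8755, g(0.5) ≈ 0.9163, g(0.6) ≈ 0.9555, g(0.7) ≈ 0.9933, g(0.8) ≈ 1.0296, g(0.9) ≈ 1.0647.
Sum = Δu · [g(0) + g(0.1) + g(0.2) + ...].
Sum ≈ 0.8891.

0.8891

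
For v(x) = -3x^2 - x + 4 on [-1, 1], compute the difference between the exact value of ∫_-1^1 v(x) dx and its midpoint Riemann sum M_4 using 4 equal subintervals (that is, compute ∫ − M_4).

-0.125

Exact integral: ∫_-1^1 v(x) dx = 6.
M_4 = 6.125.
Error = 6 − 6.125 = -0.125.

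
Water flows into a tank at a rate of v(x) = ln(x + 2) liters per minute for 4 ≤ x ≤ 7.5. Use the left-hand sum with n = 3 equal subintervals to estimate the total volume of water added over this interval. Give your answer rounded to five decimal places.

Δx = (7.5 − 4)/3 = 7/6.
Left endpoints: 4, 31/6, 19/3.
v(4) ≈ 1.79176, v(31/6) ≈ 1.96944, v(19/3) ≈ 2.12026.
Sum = Δx · [v(4) + v(31/6) + v(19/3)].
Sum ≈ 6.86171.

6.86171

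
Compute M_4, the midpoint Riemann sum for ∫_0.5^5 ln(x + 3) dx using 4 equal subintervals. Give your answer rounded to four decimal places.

Δx = (5 − 0.5)/4 = 1.125.
Midpoints: 1.0625, 2.1875, 3.3125, 4.4375.
f(1.0625) ≈ 1.4018, f(2.1875) ≈ 1.6463, f(3.3125) ≈ 1.8425, f(4.4375) ≈ 2.0065.
Sum = Δx · [f(1.0625) + f(2.1875) + f(3.3125) + f(4.4375)].
Sum ≈ 7.7593.

7.7593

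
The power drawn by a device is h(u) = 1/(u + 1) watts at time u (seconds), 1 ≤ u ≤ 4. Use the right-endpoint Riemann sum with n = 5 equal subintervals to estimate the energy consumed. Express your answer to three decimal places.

0.833

Δu = (4 − 1)/5 = 0.6.
Right endpoints: 1.6, 2.2, 2.8, 3.4, 4.
h(1.6) = 5/13, h(2.2) = 0.3125, h(2.8) = 5/19, h(3.4) = 5/22, h(4) = 0.2.
Sum = Δu · [h(1.6) + h(2.2) + h(2.8) + h(3.4) + h(4)].
Sum ≈ 0.833.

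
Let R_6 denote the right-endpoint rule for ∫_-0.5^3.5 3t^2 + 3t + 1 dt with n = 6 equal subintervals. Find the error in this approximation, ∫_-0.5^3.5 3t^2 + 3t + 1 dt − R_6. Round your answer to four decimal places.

-16.8889

Exact integral: ∫_-0.5^3.5 f(t) dt = 65.
R_6 ≈ 81.888889.
Error ≈ 65 − 81.888889 ≈ -16.8889.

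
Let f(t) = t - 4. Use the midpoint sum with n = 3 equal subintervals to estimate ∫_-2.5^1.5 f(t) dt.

-18

Δt = (1.5 − (-2.5))/3 = 4/3.
Midpoints: -11/6, -0.5, 5/6.
f(-11/6) = -35/6, f(-0.5) = -4.5, f(5/6) = -19/6.
Sum = Δt · [f(-11/6) + f(-0.5) + f(5/6)].
Sum = -18.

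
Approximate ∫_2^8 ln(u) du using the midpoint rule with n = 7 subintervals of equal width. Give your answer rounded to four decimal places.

9.2606

Δu = (8 − 2)/7 = 6/7.
Midpoints: 17/7, 23/7, 29/7, 5, 41/7, 47/7, 53/7.
f(17/7) ≈ 0.8873, f(23/7) ≈ 1.1896, f(29/7) ≈ 1.4214, f(5) ≈ 1.6094, f(41/7) ≈ 1.7677, f(47/7) ≈ 1.9042, f(53/7) ≈ 2.0244.
Sum = Δu · [f(17/7) + f(23/7) + f(29/7) + ...].
Sum ≈ 9.2606.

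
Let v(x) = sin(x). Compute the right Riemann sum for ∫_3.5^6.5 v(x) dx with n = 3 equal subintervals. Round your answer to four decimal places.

Δx = (6.5 − 3.5)/3 = 1.
Right endpoints: 4.5, 5.5, 6.5.
v(4.5) ≈ -0.9775, v(5.5) ≈ -0.7055, v(6.5) ≈ 0.2151.
Sum = Δx · [v(4.5) + v(5.5) + v(6.5)].
Sum ≈ -1.4680.

-1.4680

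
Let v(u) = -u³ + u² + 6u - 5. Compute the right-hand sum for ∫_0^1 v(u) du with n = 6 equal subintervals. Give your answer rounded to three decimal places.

-1.419

Δu = (1 − 0)/6 = 1/6.
Right endpoints: 1/6, 1/3, 0.5, 2/3, 5/6, 1.
v(1/6) = -859/216, v(1/3) = -79/27, v(0.5) = -1.875, v(2/3) = -23/27, v(5/6) = 25/216, v(1) = 1.
Sum = Δu · [v(1/6) + v(1/3) + v(0.5) + ...].
Sum ≈ -1.419.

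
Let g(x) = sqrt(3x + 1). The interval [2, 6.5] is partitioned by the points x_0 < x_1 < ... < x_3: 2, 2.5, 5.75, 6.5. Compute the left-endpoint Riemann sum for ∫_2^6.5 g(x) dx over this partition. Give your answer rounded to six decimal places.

Subinterval widths: 0.5, 3.25, 0.75.
Left endpoints: 2, 2.5, 5.75.
g(2) ≈ 2.645751, g(2.5) ≈ 2.915476, g(5.75) ≈ 4.272002.
Sum = Σ Δx_i · g(x_i).
Sum ≈ 14.002174.

14.002174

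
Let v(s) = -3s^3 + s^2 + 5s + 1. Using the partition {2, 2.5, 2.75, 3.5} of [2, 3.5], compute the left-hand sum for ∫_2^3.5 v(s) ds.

Subinterval widths: 0.5, 0.25, 0.75.
Left endpoints: 2, 2.5, 2.75.
v(2) = -9, v(2.5) = -27.125, v(2.75) = -40.078125.
Sum = Σ Δs_i · v(s_i).
Sum = -41.33984375.

-41.33984375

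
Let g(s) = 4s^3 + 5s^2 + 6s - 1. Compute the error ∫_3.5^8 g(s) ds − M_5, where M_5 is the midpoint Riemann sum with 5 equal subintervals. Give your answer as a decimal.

Exact integral: ∫_3.5^8 g(s) ds = 4878.5625.
M_5 = 4856.085.
Error = 4878.5625 − 4856.085 = 22.4775.

22.4775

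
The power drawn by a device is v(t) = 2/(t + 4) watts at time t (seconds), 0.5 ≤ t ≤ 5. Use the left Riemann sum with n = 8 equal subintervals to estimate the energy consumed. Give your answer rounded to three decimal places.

1.451

Δt = (5 − 0.5)/8 = 0.5625.
Left endpoints: 0.5, 1.0625, 1.625, 2.1875, 2.75, 3.3125, 3.875, 4.4375.
v(0.5) = 4/9, v(1.0625) = 32/81, v(1.625) = 16/45, v(2.1875) = 32/99, v(2.75) = 8/27, v(3.3125) = 32/117, v(3.875) = 16/63, v(4.4375) = 32/135.
Sum = Δt · [v(0.5) + v(1.0625) + v(1.625) + ...].
Sum ≈ 1.451.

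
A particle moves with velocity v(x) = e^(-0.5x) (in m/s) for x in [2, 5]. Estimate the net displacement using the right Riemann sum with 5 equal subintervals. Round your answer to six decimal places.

Δx = (5 − 2)/5 = 0.6.
Right endpoints: 2.6, 3.2, 3.8, 4.4, 5.
v(2.6) ≈ 0.272532, v(3.2) ≈ 0.201897, v(3.8) ≈ 0.149569, v(4.4) ≈ 0.110803, v(5) ≈ 0.082085.
Sum = Δx · [v(2.6) + v(3.2) + v(3.8) + v(4.4) + v(5)].
Sum ≈ 0.490131.

0.490131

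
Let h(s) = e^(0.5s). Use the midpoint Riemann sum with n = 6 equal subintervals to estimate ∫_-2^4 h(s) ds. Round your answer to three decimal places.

Δs = (4 − (-2))/6 = 1.
Midpoints: -1.5, -0.5, 0.5, 1.5, 2.5, 3.5.
h(-1.5) ≈ 0.472, h(-0.5) ≈ 0.779, h(0.5) ≈ 1.284, h(1.5) ≈ 2.117, h(2.5) ≈ 3.490, h(3.5) ≈ 5.755.
Sum = Δs · [h(-1.5) + h(-0.5) + h(0.5) + ...].
Sum ≈ 13.897.

13.897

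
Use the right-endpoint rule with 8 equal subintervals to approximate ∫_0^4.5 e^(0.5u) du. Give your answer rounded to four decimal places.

Δu = (4.5 − 0)/8 = 0.5625.
Right endpoints: 0.5625, 1.125, 1.6875, 2.25, 2.8125, 3.375, 3.9375, 4.5.
f(0.5625) ≈ 1.3248, f(1.125) ≈ 1.7551, f(1.6875) ≈ 2.3251, f(2.25) ≈ 3.0802, f(2.8125) ≈ 4.0806, f(3.375) ≈ 5.4059, f(3.9375) ≈ 7.1617, f(4.5) ≈ 9.4877.
Sum = Δu · [f(0.5625) + f(1.125) + f(1.6875) + ...].
Sum ≈ 19.4744.

19.4744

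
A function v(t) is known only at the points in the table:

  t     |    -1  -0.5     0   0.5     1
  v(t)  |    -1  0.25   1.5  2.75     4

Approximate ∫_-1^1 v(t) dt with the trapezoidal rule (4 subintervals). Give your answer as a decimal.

Δt = 0.5.
T_4 = (0.5/2)·[(-1) + 2·0.25 + 2·1.5 + 2·2.75 + 4] = 3.

3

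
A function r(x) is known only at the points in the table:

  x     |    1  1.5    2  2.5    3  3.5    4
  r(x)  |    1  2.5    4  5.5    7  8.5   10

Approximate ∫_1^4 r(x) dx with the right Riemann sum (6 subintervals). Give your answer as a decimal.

18.75

Δx = 0.5.
Sum = 0.5·[2.5 + 4 + 5.5 + 7 + 8.5 + 10] = 18.75.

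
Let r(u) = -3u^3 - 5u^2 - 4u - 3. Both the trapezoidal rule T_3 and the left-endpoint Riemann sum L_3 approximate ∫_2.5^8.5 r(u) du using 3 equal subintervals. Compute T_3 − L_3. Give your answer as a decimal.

T_3 = -5251.25.
L_3 = -3101.75.
T_3 − L_3 = -2149.5.

-2149.5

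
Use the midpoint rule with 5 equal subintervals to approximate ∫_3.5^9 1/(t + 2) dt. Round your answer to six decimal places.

Δt = (9 − 3.5)/5 = 1.1.
Midpoints: 4.05, 5.15, 6.25, 7.35, 8.45.
f(4.05) = 20/121, f(5.15) = 20/143, f(6.25) = 4/33, f(7.35) = 20/187, f(8.45) = 20/209.
Sum = Δt · [f(4.05) + f(5.15) + f(6.25) + f(7.35) + f(8.45)].
Sum ≈ 0.691908.

0.691908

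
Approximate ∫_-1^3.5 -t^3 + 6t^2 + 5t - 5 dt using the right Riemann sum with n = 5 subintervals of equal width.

78.2325

Δt = (3.5 − (-1))/5 = 0.9.
Right endpoints: -0.1, 0.8, 1.7, 2.6, 3.5.
f(-0.1) = -5.439, f(0.8) = 2.328, f(1.7) = 15.927, f(2.6) = 30.984, f(3.5) = 43.125.
Sum = Δt · [f(-0.1) + f(0.8) + f(1.7) + f(2.6) + f(3.5)].
Sum = 78.2325.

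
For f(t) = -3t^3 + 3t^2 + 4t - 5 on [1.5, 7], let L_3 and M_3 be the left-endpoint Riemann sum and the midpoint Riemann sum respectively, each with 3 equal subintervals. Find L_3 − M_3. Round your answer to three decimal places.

L_3 ≈ -714.69444.
M_3 ≈ -1337.02517.
L_3 − M_3 ≈ 622.331.

622.331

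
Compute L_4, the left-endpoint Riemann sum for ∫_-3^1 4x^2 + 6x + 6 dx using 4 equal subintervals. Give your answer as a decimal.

44

Δx = (1 − (-3))/4 = 1.
Left endpoints: -3, -2, -1, 0.
f(-3) = 24, f(-2) = 10, f(-1) = 4, f(0) = 6.
Sum = Δx · [f(-3) + f(-2) + f(-1) + f(0)].
Sum = 44.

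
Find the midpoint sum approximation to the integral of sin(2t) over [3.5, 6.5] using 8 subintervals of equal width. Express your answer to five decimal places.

Δt = (6.5 − 3.5)/8 = 0.375.
Midpoints: 3.6875, 4.0625, 4.4375, 4.8125, 5.1875, 5.5625, 5.9375, 6.3125.
f(3.6875) ≈ 0.88746, f(4.0625) ≈ 0.96350, f(4.4375) ≈ 0.52250, f(4.8125) ≈ -0.19889, f(5.1875) ≈ -0.81354, f(5.5625) ≈ -0.99164, f(5.9375) ≈ -0.63759, f(6.3125) ≈ 0.05860.
Sum = Δt · [f(3.6875) + f(4.0625) + f(4.4375) + ...].
Sum ≈ -0.07860.

-0.07860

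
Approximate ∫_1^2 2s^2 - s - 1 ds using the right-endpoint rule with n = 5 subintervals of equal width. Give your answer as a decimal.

2.68

Δs = (2 − 1)/5 = 0.2.
Right endpoints: 1.2, 1.4, 1.6, 1.8, 2.
f(1.2) = 0.68, f(1.4) = 1.52, f(1.6) = 2.52, f(1.8) = 3.68, f(2) = 5.
Sum = Δs · [f(1.2) + f(1.4) + f(1.6) + f(1.8) + f(2)].
Sum = 2.68.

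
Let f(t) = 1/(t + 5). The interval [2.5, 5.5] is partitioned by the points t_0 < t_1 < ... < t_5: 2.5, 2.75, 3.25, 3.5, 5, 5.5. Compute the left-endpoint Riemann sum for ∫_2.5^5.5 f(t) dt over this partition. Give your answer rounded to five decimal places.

Subinterval widths: 0.25, 0.5, 0.25, 1.5, 0.5.
Left endpoints: 2.5, 2.75, 3.25, 3.5, 5.
f(2.5) = 2/15, f(2.75) = 4/31, f(3.25) = 4/33, f(3.5) = 2/17, f(5) = 0.1.
Sum = Σ Δt_i · f(t_i).
Sum ≈ 0.35462.

0.35462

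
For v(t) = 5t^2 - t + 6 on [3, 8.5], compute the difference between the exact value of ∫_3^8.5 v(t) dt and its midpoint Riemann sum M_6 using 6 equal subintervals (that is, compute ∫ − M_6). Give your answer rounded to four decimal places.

Exact integral: ∫_3^8.5 v(t) dt ≈ 979.916667.
M_6 ≈ 977.991030.
Error ≈ 979.916667 − 977.991030 ≈ 1.9256.

1.9256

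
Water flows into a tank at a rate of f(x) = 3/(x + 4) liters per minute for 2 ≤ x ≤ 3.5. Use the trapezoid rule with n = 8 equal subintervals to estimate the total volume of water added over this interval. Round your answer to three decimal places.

Δx = (3.5 − 2)/8 = 0.1875.
f(2) = 0.5, f(2.1875) = 16/33, f(2.375) = 8/17, f(2.5625) = 16/35, f(2.75) = 4/9, f(2.9375) = 16/37, f(3.125) = 8/19, f(3.3125) = 16/39, f(3.5) = 0.4.
T_8 = (Δx/2)·[f(x_0) + 2f(x_1) + ... + 2f(x_{7}) + f(x_8)].
Sum ≈ 0.670.

0.670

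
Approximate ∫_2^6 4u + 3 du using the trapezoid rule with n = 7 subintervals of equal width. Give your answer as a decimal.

76

Δu = (6 − 2)/7 = 4/7.
f(2) = 11, f(18/7) = 93/7, f(22/7) = 109/7, f(26/7) = 125/7, f(30/7) = 141/7, f(34/7) = 157/7, f(38/7) = 173/7, f(6) = 27.
T_7 = (Δu/2)·[f(u_0) + 2f(u_1) + ... + 2f(u_{6}) + f(u_7)].
Sum = 76.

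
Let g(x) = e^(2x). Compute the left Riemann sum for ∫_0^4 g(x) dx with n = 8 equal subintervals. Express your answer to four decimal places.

Δx = (4 − 0)/8 = 0.5.
Left endpoints: 0, 0.5, 1, 1.5, 2, 2.5, 3, 3.5.
g(0) ≈ 1.0000, g(0.5) ≈ 2.7183, g(1) ≈ 7.3891, g(1.5) ≈ 20.0855, g(2) ≈ 54.5982, g(2.5) ≈ 148.4132, g(3) ≈ 403.4288, g(3.5) ≈ 1096.6332.
Sum = Δx · [g(0) + g(0.5) + g(1) + ...].
Sum ≈ 867.1331.

867.1331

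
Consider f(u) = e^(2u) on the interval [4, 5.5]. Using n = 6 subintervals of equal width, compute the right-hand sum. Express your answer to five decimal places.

Δu = (5.5 − 4)/6 = 0.25.
Right endpoints: 4.25, 4.5, 4.75, 5, 5.25, 5.5.
f(4.25) ≈ 4914.76884, f(4.5) ≈ 8103.08393, f(4.75) ≈ 13359.72683, f(5) ≈ 22026.46579, f(5.25) ≈ 36315.50267, f(5.5) ≈ 59874.14172.
Sum = Δu · [f(4.25) + f(4.5) + f(4.75) + ...].
Sum ≈ 36148.42245.

36148.42245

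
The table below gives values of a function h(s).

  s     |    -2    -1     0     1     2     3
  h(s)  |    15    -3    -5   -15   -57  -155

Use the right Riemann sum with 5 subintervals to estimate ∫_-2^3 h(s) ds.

Δs = 1.
Sum = 1·[(-3) + (-5) + (-15) + (-57) + (-155)] = -235.

-235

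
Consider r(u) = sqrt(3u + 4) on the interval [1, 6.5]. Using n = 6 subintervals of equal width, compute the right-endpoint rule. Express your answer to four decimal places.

22.1913

Δu = (6.5 − 1)/6 = 11/12.
Right endpoints: 23/12, 17/6, 3.75, 14/3, 67/12, 6.5.
r(23/12) ≈ 3.1225, r(17/6) ≈ 3.5355, r(3.75) ≈ 3.9051, r(14/3) ≈ 4.2426, r(67/12) ≈ 4.5552, r(6.5) ≈ 4.8477.
Sum = Δu · [r(23/12) + r(17/6) + r(3.75) + ...].
Sum ≈ 22.1913.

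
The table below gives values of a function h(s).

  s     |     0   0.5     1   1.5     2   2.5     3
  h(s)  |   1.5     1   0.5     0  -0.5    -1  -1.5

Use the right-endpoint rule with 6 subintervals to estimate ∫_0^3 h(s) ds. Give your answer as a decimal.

-0.75

Δs = 0.5.
Sum = 0.5·[1 + 0.5 + 0 + (-0.5) + (-1) + (-1.5)] = -0.75.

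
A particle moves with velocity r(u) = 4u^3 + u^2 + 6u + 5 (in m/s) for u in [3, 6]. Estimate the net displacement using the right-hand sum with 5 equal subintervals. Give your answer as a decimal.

Δu = (6 − 3)/5 = 0.6.
Right endpoints: 3.6, 4.2, 4.8, 5.4, 6.
r(3.6) = 226.184, r(4.2) = 344.192, r(4.8) = 499.208, r(5.4) = 696.416, r(6) = 941.
Sum = Δu · [r(3.6) + r(4.2) + r(4.8) + r(5.4) + r(6)].
Sum = 1624.2.

1624.2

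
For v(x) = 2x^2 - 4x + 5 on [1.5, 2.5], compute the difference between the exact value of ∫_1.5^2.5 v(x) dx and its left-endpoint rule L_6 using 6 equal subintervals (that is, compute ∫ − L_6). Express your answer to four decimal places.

Exact integral: ∫_1.5^2.5 v(x) dx ≈ 5.166667.
L_6 ≈ 4.842593.
Error ≈ 5.166667 − 4.842593 ≈ 0.3241.

0.3241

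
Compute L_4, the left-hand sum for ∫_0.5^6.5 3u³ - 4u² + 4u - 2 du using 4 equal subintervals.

Δu = (6.5 − 0.5)/4 = 1.5.
Left endpoints: 0.5, 2, 3.5, 5.
f(0.5) = -0.625, f(2) = 14, f(3.5) = 91.625, f(5) = 293.
Sum = Δu · [f(0.5) + f(2) + f(3.5) + f(5)].
Sum = 597.

597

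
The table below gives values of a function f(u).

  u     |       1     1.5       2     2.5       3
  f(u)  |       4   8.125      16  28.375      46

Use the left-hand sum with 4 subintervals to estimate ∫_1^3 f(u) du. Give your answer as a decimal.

28.25

Δu = 0.5.
Sum = 0.5·[4 + 8.125 + 16 + 28.375] = 28.25.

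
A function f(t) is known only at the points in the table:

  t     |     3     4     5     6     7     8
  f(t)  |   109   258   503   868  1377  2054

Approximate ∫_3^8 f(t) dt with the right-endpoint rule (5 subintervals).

Δt = 1.
Sum = 1·[258 + 503 + 868 + 1377 + 2054] = 5060.

5060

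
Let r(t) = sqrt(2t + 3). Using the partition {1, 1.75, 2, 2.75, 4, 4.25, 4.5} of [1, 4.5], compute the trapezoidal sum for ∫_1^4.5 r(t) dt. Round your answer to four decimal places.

Subinterval widths: 0.75, 0.25, 0.75, 1.25, 0.25, 0.25.
r(1) ≈ 2.2361, r(1.75) ≈ 2.5495, r(2) ≈ 2.6458, r(2.75) ≈ 2.9155, r(4) ≈ 3.3166, r(4.25) ≈ 3.3912, r(4.5) ≈ 3.4641.
On each subinterval the trapezoid contributes (Δt_i/2)·[r(t_{i-1}) + r(t_i)].
Sum ≈ 10.1199.

10.1199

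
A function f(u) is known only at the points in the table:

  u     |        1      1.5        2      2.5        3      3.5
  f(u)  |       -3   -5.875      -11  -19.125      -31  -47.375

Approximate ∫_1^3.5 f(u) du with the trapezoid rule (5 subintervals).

Δu = 0.5.
T_5 = (0.5/2)·[(-3) + 2·(-5.875) + 2·(-11) + 2·(-19.125) + 2·(-31) + (-47.375)] = -46.09375.

-46.09375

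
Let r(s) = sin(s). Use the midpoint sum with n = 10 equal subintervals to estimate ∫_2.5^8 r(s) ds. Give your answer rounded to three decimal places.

-0.664

Δs = (8 − 2.5)/10 = 0.55.
Midpoints: 2.775, 3.325, 3.875, 4.425, 4.975, 5.525, 6.075, 6.625, 7.175, 7.725.
r(2.775) ≈ 0.358, r(3.325) ≈ -0.182, r(3.875) ≈ -0.669, r(4.425) ≈ -0.959, r(4.975) ≈ -0.966, r(5.525) ≈ -0.688, r(6.075) ≈ -0.207, r(6.625) ≈ 0.335, r(7.175) ≈ 0.778, r(7.725) ≈ 0.992.
Sum = Δs · [r(2.775) + r(3.325) + r(3.875) + ...].
Sum ≈ -0.664.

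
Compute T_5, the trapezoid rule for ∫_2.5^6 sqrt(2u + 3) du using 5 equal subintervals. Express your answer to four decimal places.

11.8186

Δu = (6 − 2.5)/5 = 0.7.
f(2.5) ≈ 2.8284, f(3.2) ≈ 3.0659, f(3.9) ≈ 3.2863, f(4.6) ≈ 3.4928, f(5.3) ≈ 3.6878, f(6) ≈ 3.8730.
T_5 = (Δu/2)·[f(u_0) + 2f(u_1) + ... + 2f(u_{4}) + f(u_5)].
Sum ≈ 11.8186.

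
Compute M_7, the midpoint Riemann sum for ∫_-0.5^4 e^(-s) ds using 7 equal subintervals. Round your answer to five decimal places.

1.60267

Δs = (4 − (-0.5))/7 = 9/14.
Midpoints: -5/28, 13/28, 31/28, 1.75, 67/28, 85/28, 103/28.
f(-5/28) ≈ 1.19551, f(13/28) ≈ 0.62858, f(31/28) ≈ 0.33050, f(1.75) ≈ 0.17377, f(67/28) ≈ 0.09137, f(85/28) ≈ 0.04804, f(103/28) ≈ 0.02526.
Sum = Δs · [f(-5/28) + f(13/28) + f(31/28) + ...].
Sum ≈ 1.60267.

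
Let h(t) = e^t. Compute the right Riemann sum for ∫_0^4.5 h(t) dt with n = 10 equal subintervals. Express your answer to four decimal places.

Δt = (4.5 − 0)/10 = 0.45.
Right endpoints: 0.45, 0.9, 1.35, 1.8, 2.25, 2.7, 3.15, 3.6, 4.05, 4.5.
h(0.45) ≈ 1.5683, h(0.9) ≈ 2.4596, h(1.35) ≈ 3.8574, h(1.8) ≈ 6.0496, h(2.25) ≈ 9.4877, h(2.7) ≈ 14.8797, h(3.15) ≈ 23.3361, h(3.6) ≈ 36.5982, h(4.05) ≈ 57.3975, h(4.5) ≈ 90.0171.
Sum = Δt · [h(0.45) + h(0.9) + h(1.35) + ...].
Sum ≈ 110.5431.

110.5431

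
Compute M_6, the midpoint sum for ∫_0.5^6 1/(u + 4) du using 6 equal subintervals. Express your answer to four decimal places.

Δu = (6 − 0.5)/6 = 11/12.
Midpoints: 23/24, 1.875, 67/24, 89/24, 4.625, 133/24.
f(23/24) = 24/119, f(1.875) = 8/47, f(67/24) = 24/163, f(89/24) = 24/185, f(4.625) = 8/69, f(133/24) = 24/229.
Sum = Δu · [f(23/24) + f(1.875) + f(67/24) + ...].
Sum ≈ 0.7971.

0.7971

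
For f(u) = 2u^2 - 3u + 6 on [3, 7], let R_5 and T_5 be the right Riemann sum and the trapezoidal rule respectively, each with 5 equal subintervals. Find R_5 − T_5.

R_5 = 202.72.
T_5 = 175.52.
R_5 − T_5 = 27.2.

27.2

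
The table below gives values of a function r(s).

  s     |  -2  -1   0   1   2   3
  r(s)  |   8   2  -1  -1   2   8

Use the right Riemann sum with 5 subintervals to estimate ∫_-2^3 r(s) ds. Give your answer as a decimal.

Δs = 1.
Sum = 1·[2 + (-1) + (-1) + 2 + 8] = 10.

10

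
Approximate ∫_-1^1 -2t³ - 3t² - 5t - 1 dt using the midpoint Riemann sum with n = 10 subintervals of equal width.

-3.98

Δt = (1 − (-1))/10 = 0.2.
Midpoints: -0.9, -0.7, -0.5, -0.3, -0.1, 0.1, 0.3, 0.5, 0.7, 0.9.
f(-0.9) = 2.528, f(-0.7) = 1.716, f(-0.5) = 1, f(-0.3) = 0.284, f(-0.1) = -0.528, f(0.1) = -1.532, f(0.3) = -2.824, f(0.5) = -4.5, f(0.7) = -6.656, f(0.9) = -9.388.
Sum = Δt · [f(-0.9) + f(-0.7) + f(-0.5) + ...].
Sum = -3.98.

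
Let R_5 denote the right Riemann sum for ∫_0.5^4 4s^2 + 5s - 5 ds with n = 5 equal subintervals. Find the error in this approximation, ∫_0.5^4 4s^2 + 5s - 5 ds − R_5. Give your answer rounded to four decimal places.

-29.3183

Exact integral: ∫_0.5^4 f(s) ds ≈ 107.041667.
R_5 = 136.36.
Error ≈ 107.041667 − 136.36 ≈ -29.3183.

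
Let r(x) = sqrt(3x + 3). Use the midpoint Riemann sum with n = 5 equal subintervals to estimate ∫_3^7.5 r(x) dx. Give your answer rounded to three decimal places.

Δx = (7.5 − 3)/5 = 0.9.
Midpoints: 3.45, 4.35, 5.25, 6.15, 7.05.
r(3.45) ≈ 3.654, r(4.35) ≈ 4.006, r(5.25) ≈ 4.330, r(6.15) ≈ 4.631, r(7.05) ≈ 4.914.
Sum = Δx · [r(3.45) + r(4.35) + r(5.25) + r(6.15) + r(7.05)].
Sum ≈ 19.382.

19.382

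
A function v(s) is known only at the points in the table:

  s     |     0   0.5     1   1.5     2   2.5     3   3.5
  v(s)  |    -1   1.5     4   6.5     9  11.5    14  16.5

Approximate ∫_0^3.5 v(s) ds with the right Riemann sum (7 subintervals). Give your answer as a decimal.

31.5

Δs = 0.5.
Sum = 0.5·[1.5 + 4 + 6.5 + 9 + 11.5 + 14 + 16.5] = 31.5.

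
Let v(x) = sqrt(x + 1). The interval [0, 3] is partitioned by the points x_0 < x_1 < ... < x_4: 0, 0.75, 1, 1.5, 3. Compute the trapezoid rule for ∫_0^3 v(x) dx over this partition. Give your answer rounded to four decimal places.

4.6479

Subinterval widths: 0.75, 0.25, 0.5, 1.5.
v(0) ≈ 1.0000, v(0.75) ≈ 1.3229, v(1) ≈ 1.4142, v(1.5) ≈ 1.5811, v(3) ≈ 2.0000.
On each subinterval the trapezoid contributes (Δx_i/2)·[v(x_{i-1}) + v(x_i)].
Sum ≈ 4.6479.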